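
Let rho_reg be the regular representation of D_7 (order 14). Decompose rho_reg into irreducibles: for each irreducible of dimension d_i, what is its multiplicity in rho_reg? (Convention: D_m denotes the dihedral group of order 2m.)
Each irreducible V_i of dimension d_i appears with multiplicity d_i, i.e. rho_reg = (direct sum over all irreducibles V_i) d_i V_i. The irreducible dimensions for D_7 are 1, 1, 2, 2, 2: 2 irreducibles of dimension 1, each with multiplicity 1; 3 irreducibles of dimension 2, each with multiplicity 2. Total dimension 2*1*1 + 3*2*2 = 14 = |G|.

Derivation: General theorem: in the regular representation of a finite group G, each irreducible appears with multiplicity equal to its dimension. Check: dim(rho_reg) = sum d_i^2 = 1 + 1 + 4 + 4 + 4 = 14 = |G|.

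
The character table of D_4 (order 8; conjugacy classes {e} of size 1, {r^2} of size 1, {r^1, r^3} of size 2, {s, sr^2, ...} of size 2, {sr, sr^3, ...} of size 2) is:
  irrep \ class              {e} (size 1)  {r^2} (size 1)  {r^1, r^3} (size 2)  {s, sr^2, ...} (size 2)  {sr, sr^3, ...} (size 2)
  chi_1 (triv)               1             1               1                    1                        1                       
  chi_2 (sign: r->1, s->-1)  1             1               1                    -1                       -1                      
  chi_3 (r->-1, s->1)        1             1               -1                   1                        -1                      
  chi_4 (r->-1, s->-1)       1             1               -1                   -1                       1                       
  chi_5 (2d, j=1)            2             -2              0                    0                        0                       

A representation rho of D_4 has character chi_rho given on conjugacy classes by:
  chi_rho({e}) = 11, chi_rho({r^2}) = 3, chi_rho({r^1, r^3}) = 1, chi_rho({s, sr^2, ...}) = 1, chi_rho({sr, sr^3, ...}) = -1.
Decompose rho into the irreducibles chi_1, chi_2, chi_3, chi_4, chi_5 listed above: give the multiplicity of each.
Multiplicities: chi_1: 2, chi_2: 2, chi_3: 2, chi_4: 1, chi_5: 2.

Derivation: Use <chi_rho, chi> = (1/|G|) sum_C |C| * chi_rho(C) * conj(chi(C)) with |G| = 8 for each irreducible chi in the table:
  <chi_rho, chi_1> = (1/8)[1*(11)*conj(1) + 1*(3)*conj(1) + 2*(1)*conj(1) + 2*(1)*conj(1) + 2*(-1)*conj(1)]
      = (1/8)[(11) + (3) + (2) + (2) + (-2)] = 16/8 = 2
  <chi_rho, chi_2> = (1/8)[1*(11)*conj(1) + 1*(3)*conj(1) + 2*(1)*conj(1) + 2*(1)*conj(-1) + 2*(-1)*conj(-1)]
      = (1/8)[(11) + (3) + (2) + (-2) + (2)] = 16/8 = 2
  <chi_rho, chi_3> = (1/8)[1*(11)*conj(1) + 1*(3)*conj(1) + 2*(1)*conj(-1) + 2*(1)*conj(1) + 2*(-1)*conj(-1)]
      = (1/8)[(11) + (3) + (-2) + (2) + (2)] = 16/8 = 2
  <chi_rho, chi_4> = (1/8)[1*(11)*conj(1) + 1*(3)*conj(1) + 2*(1)*conj(-1) + 2*(1)*conj(-1) + 2*(-1)*conj(1)]
      = (1/8)[(11) + (3) + (-2) + (-2) + (-2)] = 8/8 = 1
  <chi_rho, chi_5> = (1/8)[1*(11)*conj(2) + 1*(3)*conj(-2) + 2*(1)*conj(0) + 2*(1)*conj(0) + 2*(-1)*conj(0)]
      = (1/8)[(22) + (-6) + (0) + (0) + (0)] = 16/8 = 2
Dimension check: dim(rho) = sum (mult * dim) = 2*1 + 2*1 + 2*1 + 1*1 + 2*2 = 11 = chi_rho(e) = 11.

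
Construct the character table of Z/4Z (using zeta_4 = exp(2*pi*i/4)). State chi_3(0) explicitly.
Character table of Z/4Z (irreps indexed chi_0,...,chi_3 with chi_k(m) = zeta_4^(k*m), zeta_4 = exp(2*pi*i/4)):
  irrep \ class  {0} (size 1)  {1} (size 1)  {2} (size 1)  {3} (size 1)
  chi_0          1             1             1             1           
  chi_1          1             I             -1            -I          
  chi_2          1             -1            1             -1          
  chi_3          1             -I            -1            I           

Spot check: chi_3(0) = zeta_4^(3*0) = zeta_4^0 = 1.

Argument: Z/4Z is abelian, so all 4 irreducible complex representations are 1-dimensional. They are given by chi_k(m) = zeta_4^(k*m) for k = 0,...,3. Row orthogonality: sum_m chi_k(m) conj(chi_l(m)) = 4 * [k = l].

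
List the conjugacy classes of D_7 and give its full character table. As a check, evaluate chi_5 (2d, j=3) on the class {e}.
Conjugacy classes: {e} of size 1, {r^1, r^6} of size 2, {r^2, r^5} of size 2, {r^3, r^4} of size 2, {s, sr, ..., sr^6} of size 7.
Character table:
  irrep \ class              {e} (size 1)  {r^1, r^6} (size 2)  {r^2, r^5} (size 2)  {r^3, r^4} (size 2)  {s, sr, ..., sr^6} (size 7)
  chi_1 (triv)               1             1                    1                    1                    1                          
  chi_2 (sign: r->1, s->-1)  1             1                    1                    1                    -1                         
  chi_3 (2d, j=1)            2             2*cos(2*pi/7)        -2*cos(3*pi/7)       -2*cos(pi/7)         0                          
  chi_4 (2d, j=2)            2             -2*cos(3*pi/7)       -2*cos(pi/7)         2*cos(2*pi/7)        0                          
  chi_5 (2d, j=3)            2             -2*cos(pi/7)         2*cos(2*pi/7)        -2*cos(3*pi/7)       0                          

Spot check: chi_5 (2d, j=3) on {e} = 2.

Derivation: D_7 has order 2*7 = 14 with 5 conjugacy classes, hence 5 irreducibles. Sum of squared dims 1 + 1 + 4 + 4 + 4 = 14 = |G|. Linear characters come from the abelianisation; the 2-dimensional irreps have character r^k -> 2*cos(2*pi*j*k/7), reflections -> 0.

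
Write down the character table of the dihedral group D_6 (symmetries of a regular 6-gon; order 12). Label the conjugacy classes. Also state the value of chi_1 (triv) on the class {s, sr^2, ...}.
Conjugacy classes: {e} of size 1, {r^3} of size 1, {r^1, r^5} of size 2, {r^2, r^4} of size 2, {s, sr^2, ...} of size 3, {sr, sr^3, ...} of size 3.
Character table:
  irrep \ class              {e} (size 1)  {r^3} (size 1)  {r^1, r^5} (size 2)  {r^2, r^4} (size 2)  {s, sr^2, ...} (size 3)  {sr, sr^3, ...} (size 3)
  chi_1 (triv)               1             1               1                    1                    1                        1                       
  chi_2 (sign: r->1, s->-1)  1             1               1                    1                    -1                       -1                      
  chi_3 (r->-1, s->1)        1             -1              -1                   1                    1                        -1                      
  chi_4 (r->-1, s->-1)       1             -1              -1                   1                    -1                       1                       
  chi_5 (2d, j=1)            2             -2              1                    -1                   0                        0                       
  chi_6 (2d, j=2)            2             2               -1                   -1                   0                        0                       

Spot check: chi_1 (triv) on {s, sr^2, ...} = 1.

D_6 has order 2*6 = 12 with 6 conjugacy classes, hence 6 irreducibles. Sum of squared dims 1 + 1 + 1 + 1 + 4 + 4 = 12 = |G|. Linear characters come from the abelianisation; the 2-dimensional irreps have character r^k -> 2*cos(2*pi*j*k/6), reflections -> 0.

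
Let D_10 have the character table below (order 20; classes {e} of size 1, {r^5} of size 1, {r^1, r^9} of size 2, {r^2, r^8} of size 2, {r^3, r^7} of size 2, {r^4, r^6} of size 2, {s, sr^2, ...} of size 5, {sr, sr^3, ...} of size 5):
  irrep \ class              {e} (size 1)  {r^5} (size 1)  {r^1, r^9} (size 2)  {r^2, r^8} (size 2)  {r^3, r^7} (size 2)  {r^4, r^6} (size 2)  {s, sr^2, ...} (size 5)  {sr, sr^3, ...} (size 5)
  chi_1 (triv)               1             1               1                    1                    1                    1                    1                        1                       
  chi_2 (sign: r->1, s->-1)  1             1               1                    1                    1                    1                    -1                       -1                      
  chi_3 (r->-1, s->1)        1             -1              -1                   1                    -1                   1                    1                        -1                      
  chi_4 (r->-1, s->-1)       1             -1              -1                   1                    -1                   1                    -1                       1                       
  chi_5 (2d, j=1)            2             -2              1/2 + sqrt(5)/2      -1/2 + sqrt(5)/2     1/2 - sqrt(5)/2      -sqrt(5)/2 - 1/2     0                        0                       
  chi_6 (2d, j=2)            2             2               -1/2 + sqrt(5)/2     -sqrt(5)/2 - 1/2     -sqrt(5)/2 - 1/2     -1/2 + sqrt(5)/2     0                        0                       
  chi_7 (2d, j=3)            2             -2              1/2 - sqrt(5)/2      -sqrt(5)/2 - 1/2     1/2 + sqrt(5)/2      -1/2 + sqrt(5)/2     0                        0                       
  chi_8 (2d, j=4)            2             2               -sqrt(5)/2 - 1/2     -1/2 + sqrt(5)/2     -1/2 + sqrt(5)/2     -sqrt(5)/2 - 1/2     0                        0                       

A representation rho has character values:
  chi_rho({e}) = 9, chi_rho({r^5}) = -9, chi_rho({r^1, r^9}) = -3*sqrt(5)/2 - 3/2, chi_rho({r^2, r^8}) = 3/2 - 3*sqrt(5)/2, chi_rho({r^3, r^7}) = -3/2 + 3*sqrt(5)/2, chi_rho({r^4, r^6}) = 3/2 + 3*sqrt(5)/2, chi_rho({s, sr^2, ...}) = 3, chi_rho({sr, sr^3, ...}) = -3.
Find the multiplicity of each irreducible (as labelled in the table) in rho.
Multiplicities: chi_1: 0, chi_2: 0, chi_3: 3, chi_4: 0, chi_5: 0, chi_6: 0, chi_7: 3, chi_8: 0.

Explanation: Use <chi_rho, chi> = (1/|G|) sum_C |C| * chi_rho(C) * conj(chi(C)) with |G| = 20 for each irreducible chi in the table:
  <chi_rho, chi_1> = (1/20)[1*(9)*conj(1) + 1*(-9)*conj(1) + 2*(-3*sqrt(5)/2 - 3/2)*conj(1) + 2*(3/2 - 3*sqrt(5)/2)*conj(1) + 2*(-3/2 + 3*sqrt(5)/2)*conj(1) + 2*(3/2 + 3*sqrt(5)/2)*conj(1) + 5*(3)*conj(1) + 5*(-3)*conj(1)]
      = (1/20)[(9) + (-9) + (-3*sqrt(5) - 3) + (3 - 3*sqrt(5)) + (-3 + 3*sqrt(5)) + (3 + 3*sqrt(5)) + (15) + (-15)] = 0/20 = 0
  <chi_rho, chi_2> = (1/20)[1*(9)*conj(1) + 1*(-9)*conj(1) + 2*(-3*sqrt(5)/2 - 3/2)*conj(1) + 2*(3/2 - 3*sqrt(5)/2)*conj(1) + 2*(-3/2 + 3*sqrt(5)/2)*conj(1) + 2*(3/2 + 3*sqrt(5)/2)*conj(1) + 5*(3)*conj(-1) + 5*(-3)*conj(-1)]
      = (1/20)[(9) + (-9) + (-3*sqrt(5) - 3) + (3 - 3*sqrt(5)) + (-3 + 3*sqrt(5)) + (3 + 3*sqrt(5)) + (-15) + (15)] = 0/20 = 0
  <chi_rho, chi_3> = (1/20)[1*(9)*conj(1) + 1*(-9)*conj(-1) + 2*(-3*sqrt(5)/2 - 3/2)*conj(-1) + 2*(3/2 - 3*sqrt(5)/2)*conj(1) + 2*(-3/2 + 3*sqrt(5)/2)*conj(-1) + 2*(3/2 + 3*sqrt(5)/2)*conj(1) + 5*(3)*conj(1) + 5*(-3)*conj(-1)]
      = (1/20)[(9) + (9) + (3 + 3*sqrt(5)) + (3 - 3*sqrt(5)) + (3 - 3*sqrt(5)) + (3 + 3*sqrt(5)) + (15) + (15)] = 60/20 = 3
  <chi_rho, chi_4> = (1/20)[1*(9)*conj(1) + 1*(-9)*conj(-1) + 2*(-3*sqrt(5)/2 - 3/2)*conj(-1) + 2*(3/2 - 3*sqrt(5)/2)*conj(1) + 2*(-3/2 + 3*sqrt(5)/2)*conj(-1) + 2*(3/2 + 3*sqrt(5)/2)*conj(1) + 5*(3)*conj(-1) + 5*(-3)*conj(1)]
      = (1/20)[(9) + (9) + (3 + 3*sqrt(5)) + (3 - 3*sqrt(5)) + (3 - 3*sqrt(5)) + (3 + 3*sqrt(5)) + (-15) + (-15)] = 0/20 = 0
  <chi_rho, chi_5> = (1/20)[1*(9)*conj(2) + 1*(-9)*conj(-2) + 2*(-3*sqrt(5)/2 - 3/2)*conj(1/2 + sqrt(5)/2) + 2*(3/2 - 3*sqrt(5)/2)*conj(-1/2 + sqrt(5)/2) + 2*(-3/2 + 3*sqrt(5)/2)*conj(1/2 - sqrt(5)/2) + 2*(3/2 + 3*sqrt(5)/2)*conj(-sqrt(5)/2 - 1/2) + 5*(3)*conj(0) + 5*(-3)*conj(0)]
      = (1/20)[(18) + (18) + (-9 - 3*sqrt(5)) + (-9 + 3*sqrt(5)) + (-9 + 3*sqrt(5)) + (-9 - 3*sqrt(5)) + (0) + (0)] = 0/20 = 0
  <chi_rho, chi_6> = (1/20)[1*(9)*conj(2) + 1*(-9)*conj(2) + 2*(-3*sqrt(5)/2 - 3/2)*conj(-1/2 + sqrt(5)/2) + 2*(3/2 - 3*sqrt(5)/2)*conj(-sqrt(5)/2 - 1/2) + 2*(-3/2 + 3*sqrt(5)/2)*conj(-sqrt(5)/2 - 1/2) + 2*(3/2 + 3*sqrt(5)/2)*conj(-1/2 + sqrt(5)/2) + 5*(3)*conj(0) + 5*(-3)*conj(0)]
      = (1/20)[(18) + (-18) + (-6) + (6) + (-6) + (6) + (0) + (0)] = 0/20 = 0
  <chi_rho, chi_7> = (1/20)[1*(9)*conj(2) + 1*(-9)*conj(-2) + 2*(-3*sqrt(5)/2 - 3/2)*conj(1/2 - sqrt(5)/2) + 2*(3/2 - 3*sqrt(5)/2)*conj(-sqrt(5)/2 - 1/2) + 2*(-3/2 + 3*sqrt(5)/2)*conj(1/2 + sqrt(5)/2) + 2*(3/2 + 3*sqrt(5)/2)*conj(-1/2 + sqrt(5)/2) + 5*(3)*conj(0) + 5*(-3)*conj(0)]
      = (1/20)[(18) + (18) + (6) + (6) + (6) + (6) + (0) + (0)] = 60/20 = 3
  <chi_rho, chi_8> = (1/20)[1*(9)*conj(2) + 1*(-9)*conj(2) + 2*(-3*sqrt(5)/2 - 3/2)*conj(-sqrt(5)/2 - 1/2) + 2*(3/2 - 3*sqrt(5)/2)*conj(-1/2 + sqrt(5)/2) + 2*(-3/2 + 3*sqrt(5)/2)*conj(-1/2 + sqrt(5)/2) + 2*(3/2 + 3*sqrt(5)/2)*conj(-sqrt(5)/2 - 1/2) + 5*(3)*conj(0) + 5*(-3)*conj(0)]
      = (1/20)[(18) + (-18) + (3*sqrt(5) + 9) + (-9 + 3*sqrt(5)) + (9 - 3*sqrt(5)) + (-9 - 3*sqrt(5)) + (0) + (0)] = 0/20 = 0
Dimension check: dim(rho) = sum (mult * dim) = 0*1 + 0*1 + 3*1 + 0*1 + 0*2 + 0*2 + 3*2 + 0*2 = 9 = chi_rho(e) = 9.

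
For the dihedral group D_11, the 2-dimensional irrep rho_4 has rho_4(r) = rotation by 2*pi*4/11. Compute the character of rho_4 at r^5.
chi_{rho_4}(r^5) = 2*cos(2*pi*4*5/11) = 2*cos(4*pi/11)

Explanation: rho_4(r^5) is rotation by angle 2*pi*4*5/11, whose trace is 2*cos(2*pi*4*5/11) = 2*cos(4*pi/11).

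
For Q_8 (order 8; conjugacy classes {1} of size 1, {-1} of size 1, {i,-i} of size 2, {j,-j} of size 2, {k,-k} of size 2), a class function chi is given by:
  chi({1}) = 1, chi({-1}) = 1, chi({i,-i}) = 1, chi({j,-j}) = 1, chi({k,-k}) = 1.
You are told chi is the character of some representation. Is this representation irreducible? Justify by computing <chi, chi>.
Irreducible: <chi, chi> = 1.

Why: <chi, chi> = (1/|G|) sum_C |C| * |chi(C)|^2 = (1/8)[1*|1|^2 + 1*|1|^2 + 2*|1|^2 + 2*|1|^2 + 2*|1|^2]
  = (1/8)[(1) + (1) + (2) + (2) + (2)] = 8/8 = 1.
A character is irreducible iff <chi, chi> = 1, so this representation is irreducible.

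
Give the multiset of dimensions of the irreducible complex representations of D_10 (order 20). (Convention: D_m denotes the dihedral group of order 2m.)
Dimensions: 1, 1, 1, 1, 2, 2, 2, 2

Proof sketch: There are 8 irreducibles (= number of conjugacy classes). Their dimensions d_i satisfy sum d_i^2 = |G| = 20: 1 + 1 + 1 + 1 + 4 + 4 + 4 + 4 = 20.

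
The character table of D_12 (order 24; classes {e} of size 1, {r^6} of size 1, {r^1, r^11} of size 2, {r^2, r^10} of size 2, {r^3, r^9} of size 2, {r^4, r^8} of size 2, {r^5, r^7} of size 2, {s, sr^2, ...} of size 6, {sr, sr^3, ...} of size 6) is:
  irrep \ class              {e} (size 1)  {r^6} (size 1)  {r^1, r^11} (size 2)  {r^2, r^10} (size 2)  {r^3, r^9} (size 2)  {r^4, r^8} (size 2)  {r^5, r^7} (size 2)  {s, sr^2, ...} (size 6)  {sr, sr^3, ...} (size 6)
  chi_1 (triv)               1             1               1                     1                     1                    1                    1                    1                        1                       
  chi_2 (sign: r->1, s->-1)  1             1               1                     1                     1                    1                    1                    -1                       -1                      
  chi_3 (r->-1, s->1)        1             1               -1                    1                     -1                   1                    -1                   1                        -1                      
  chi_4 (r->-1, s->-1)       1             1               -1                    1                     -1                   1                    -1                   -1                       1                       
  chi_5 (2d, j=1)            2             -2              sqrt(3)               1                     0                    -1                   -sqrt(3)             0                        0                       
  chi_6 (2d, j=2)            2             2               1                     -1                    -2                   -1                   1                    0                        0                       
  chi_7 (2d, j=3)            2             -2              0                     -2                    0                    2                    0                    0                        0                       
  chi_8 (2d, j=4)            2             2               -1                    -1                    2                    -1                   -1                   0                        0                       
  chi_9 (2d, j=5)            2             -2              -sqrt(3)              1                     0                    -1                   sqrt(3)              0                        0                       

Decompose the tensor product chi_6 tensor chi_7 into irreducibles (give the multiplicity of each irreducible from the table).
chi_6 tensor chi_7 = chi_5 + chi_9 (all other irreducibles have multiplicity 0).

Explanation: The character of a tensor product is the pointwise product (chi_6 * chi_7)(C) = chi_6(C) * chi_7(C):
  {e}: (2)*(2), {r^6}: (2)*(-2), {r^1, r^11}: (1)*(0), {r^2, r^10}: (-1)*(-2), {r^3, r^9}: (-2)*(0), {r^4, r^8}: (-1)*(2), {r^5, r^7}: (1)*(0), {s, sr^2, ...}: (0)*(0), {sr, sr^3, ...}: (0)*(0)
so (chi_6 * chi_7) takes values
  {e} -> 4, {r^6} -> -4, {r^1, r^11} -> 0, {r^2, r^10} -> 2, {r^3, r^9} -> 0, {r^4, r^8} -> -2, {r^5, r^7} -> 0, {s, sr^2, ...} -> 0, {sr, sr^3, ...} -> 0.
Now take the inner product of this character with each irreducible chi from the table, <chi_6*chi_7, chi> = (1/24) sum_C |C| (chi_6*chi_7)(C) conj(chi(C)):
  <chi_6*chi_7, chi_1> = (1/24)[1*(4)*conj(1) + 1*(-4)*conj(1) + 2*(0)*conj(1) + 2*(2)*conj(1) + 2*(0)*conj(1) + 2*(-2)*conj(1) + 2*(0)*conj(1) + 6*(0)*conj(1) + 6*(0)*conj(1)]
      = (1/24)[(4) + (-4) + (0) + (4) + (0) + (-4) + (0) + (0) + (0)] = 0/24 = 0
  <chi_6*chi_7, chi_2> = (1/24)[1*(4)*conj(1) + 1*(-4)*conj(1) + 2*(0)*conj(1) + 2*(2)*conj(1) + 2*(0)*conj(1) + 2*(-2)*conj(1) + 2*(0)*conj(1) + 6*(0)*conj(-1) + 6*(0)*conj(-1)]
      = (1/24)[(4) + (-4) + (0) + (4) + (0) + (-4) + (0) + (0) + (0)] = 0/24 = 0
  <chi_6*chi_7, chi_3> = (1/24)[1*(4)*conj(1) + 1*(-4)*conj(1) + 2*(0)*conj(-1) + 2*(2)*conj(1) + 2*(0)*conj(-1) + 2*(-2)*conj(1) + 2*(0)*conj(-1) + 6*(0)*conj(1) + 6*(0)*conj(-1)]
      = (1/24)[(4) + (-4) + (0) + (4) + (0) + (-4) + (0) + (0) + (0)] = 0/24 = 0
  <chi_6*chi_7, chi_4> = (1/24)[1*(4)*conj(1) + 1*(-4)*conj(1) + 2*(0)*conj(-1) + 2*(2)*conj(1) + 2*(0)*conj(-1) + 2*(-2)*conj(1) + 2*(0)*conj(-1) + 6*(0)*conj(-1) + 6*(0)*conj(1)]
      = (1/24)[(4) + (-4) + (0) + (4) + (0) + (-4) + (0) + (0) + (0)] = 0/24 = 0
  <chi_6*chi_7, chi_5> = (1/24)[1*(4)*conj(2) + 1*(-4)*conj(-2) + 2*(0)*conj(sqrt(3)) + 2*(2)*conj(1) + 2*(0)*conj(0) + 2*(-2)*conj(-1) + 2*(0)*conj(-sqrt(3)) + 6*(0)*conj(0) + 6*(0)*conj(0)]
      = (1/24)[(8) + (8) + (0) + (4) + (0) + (4) + (0) + (0) + (0)] = 24/24 = 1
  <chi_6*chi_7, chi_6> = (1/24)[1*(4)*conj(2) + 1*(-4)*conj(2) + 2*(0)*conj(1) + 2*(2)*conj(-1) + 2*(0)*conj(-2) + 2*(-2)*conj(-1) + 2*(0)*conj(1) + 6*(0)*conj(0) + 6*(0)*conj(0)]
      = (1/24)[(8) + (-8) + (0) + (-4) + (0) + (4) + (0) + (0) + (0)] = 0/24 = 0
  <chi_6*chi_7, chi_7> = (1/24)[1*(4)*conj(2) + 1*(-4)*conj(-2) + 2*(0)*conj(0) + 2*(2)*conj(-2) + 2*(0)*conj(0) + 2*(-2)*conj(2) + 2*(0)*conj(0) + 6*(0)*conj(0) + 6*(0)*conj(0)]
      = (1/24)[(8) + (8) + (0) + (-8) + (0) + (-8) + (0) + (0) + (0)] = 0/24 = 0
  <chi_6*chi_7, chi_8> = (1/24)[1*(4)*conj(2) + 1*(-4)*conj(2) + 2*(0)*conj(-1) + 2*(2)*conj(-1) + 2*(0)*conj(2) + 2*(-2)*conj(-1) + 2*(0)*conj(-1) + 6*(0)*conj(0) + 6*(0)*conj(0)]
      = (1/24)[(8) + (-8) + (0) + (-4) + (0) + (4) + (0) + (0) + (0)] = 0/24 = 0
  <chi_6*chi_7, chi_9> = (1/24)[1*(4)*conj(2) + 1*(-4)*conj(-2) + 2*(0)*conj(-sqrt(3)) + 2*(2)*conj(1) + 2*(0)*conj(0) + 2*(-2)*conj(-1) + 2*(0)*conj(sqrt(3)) + 6*(0)*conj(0) + 6*(0)*conj(0)]
      = (1/24)[(8) + (8) + (0) + (4) + (0) + (4) + (0) + (0) + (0)] = 24/24 = 1
Hence the multiplicities are chi_5: 1, chi_9: 1. Dimension check: dim(chi_6)*dim(chi_7) = 2*2 = 4 and sum (mult * dim) = 1*2 + 1*2 = 4.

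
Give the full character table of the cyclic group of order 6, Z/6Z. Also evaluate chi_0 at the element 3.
Character table of Z/6Z (irreps indexed chi_0,...,chi_5 with chi_k(m) = zeta_6^(k*m), zeta_6 = exp(2*pi*i/6)):
  irrep \ class  {0} (size 1)  {1} (size 1)    {2} (size 1)    {3} (size 1)  {4} (size 1)    {5} (size 1)  
  chi_0          1             1               1               1             1               1             
  chi_1          1             exp(I*pi/3)     exp(2*I*pi/3)   -1            exp(-2*I*pi/3)  exp(-I*pi/3)  
  chi_2          1             exp(2*I*pi/3)   exp(-2*I*pi/3)  1             exp(2*I*pi/3)   exp(-2*I*pi/3)
  chi_3          1             -1              1               -1            1               -1            
  chi_4          1             exp(-2*I*pi/3)  exp(2*I*pi/3)   1             exp(-2*I*pi/3)  exp(2*I*pi/3) 
  chi_5          1             exp(-I*pi/3)    exp(-2*I*pi/3)  -1            exp(2*I*pi/3)   exp(I*pi/3)   

Spot check: chi_0(3) = zeta_6^(0*3) = zeta_6^0 = 1.

Proof sketch: Z/6Z is abelian, so all 6 irreducible complex representations are 1-dimensional. They are given by chi_k(m) = zeta_6^(k*m) for k = 0,...,5. Row orthogonality: sum_m chi_k(m) conj(chi_l(m)) = 6 * [k = l].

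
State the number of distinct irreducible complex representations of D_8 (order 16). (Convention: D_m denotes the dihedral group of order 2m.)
7

Working: The number of irreducible complex representations of a finite group equals its number of conjugacy classes. D_8 has 7 conjugacy classes (n/2 + 3 for n even), so D_8 (order 16) has exactly 7 irreducible complex representations.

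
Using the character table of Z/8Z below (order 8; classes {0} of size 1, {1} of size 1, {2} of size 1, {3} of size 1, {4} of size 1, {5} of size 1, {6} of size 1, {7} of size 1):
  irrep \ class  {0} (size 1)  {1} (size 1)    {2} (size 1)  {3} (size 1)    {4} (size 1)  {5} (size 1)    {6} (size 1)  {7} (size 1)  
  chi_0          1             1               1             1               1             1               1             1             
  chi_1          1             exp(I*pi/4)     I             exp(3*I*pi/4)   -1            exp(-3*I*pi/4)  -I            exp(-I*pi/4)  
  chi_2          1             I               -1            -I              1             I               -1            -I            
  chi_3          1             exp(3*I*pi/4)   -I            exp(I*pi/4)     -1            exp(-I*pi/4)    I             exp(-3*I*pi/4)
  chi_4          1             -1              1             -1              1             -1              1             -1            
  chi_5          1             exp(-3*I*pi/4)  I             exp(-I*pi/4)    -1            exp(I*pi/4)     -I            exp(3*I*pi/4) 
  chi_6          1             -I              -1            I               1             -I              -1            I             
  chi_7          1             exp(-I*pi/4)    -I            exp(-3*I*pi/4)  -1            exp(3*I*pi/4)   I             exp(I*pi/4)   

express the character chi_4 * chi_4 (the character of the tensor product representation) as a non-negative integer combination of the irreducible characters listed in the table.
chi_4 tensor chi_4 = chi_0 (all other irreducibles have multiplicity 0).

Working: The character of a tensor product is the pointwise product (chi_4 * chi_4)(C) = chi_4(C) * chi_4(C):
  {0}: (1)*(1), {1}: (-1)*(-1), {2}: (1)*(1), {3}: (-1)*(-1), {4}: (1)*(1), {5}: (-1)*(-1), {6}: (1)*(1), {7}: (-1)*(-1)
so (chi_4 * chi_4) takes values
  {0} -> 1, {1} -> 1, {2} -> 1, {3} -> 1, {4} -> 1, {5} -> 1, {6} -> 1, {7} -> 1.
Now take the inner product of this character with each irreducible chi from the table, <chi_4*chi_4, chi> = (1/8) sum_C |C| (chi_4*chi_4)(C) conj(chi(C)):
  <chi_4*chi_4, chi_0> = (1/8)[1*(1)*conj(1) + 1*(1)*conj(1) + 1*(1)*conj(1) + 1*(1)*conj(1) + 1*(1)*conj(1) + 1*(1)*conj(1) + 1*(1)*conj(1) + 1*(1)*conj(1)]
      = (1/8)[(1) + (1) + (1) + (1) + (1) + (1) + (1) + (1)] = 8/8 = 1
  <chi_4*chi_4, chi_1> = (1/8)[1*(1)*conj(1) + 1*(1)*conj(exp(I*pi/4)) + 1*(1)*conj(I) + 1*(1)*conj(exp(3*I*pi/4)) + 1*(1)*conj(-1) + 1*(1)*conj(exp(-3*I*pi/4)) + 1*(1)*conj(-I) + 1*(1)*conj(exp(-I*pi/4))]
      = (1/8)[(1) + (exp(-I*pi/4)) + (-I) + (exp(-3*I*pi/4)) + (-1) + (exp(3*I*pi/4)) + (I) + (exp(I*pi/4))] = 0/8 = 0
  <chi_4*chi_4, chi_2> = (1/8)[1*(1)*conj(1) + 1*(1)*conj(I) + 1*(1)*conj(-1) + 1*(1)*conj(-I) + 1*(1)*conj(1) + 1*(1)*conj(I) + 1*(1)*conj(-1) + 1*(1)*conj(-I)]
      = (1/8)[(1) + (-I) + (-1) + (I) + (1) + (-I) + (-1) + (I)] = 0/8 = 0
  <chi_4*chi_4, chi_3> = (1/8)[1*(1)*conj(1) + 1*(1)*conj(exp(3*I*pi/4)) + 1*(1)*conj(-I) + 1*(1)*conj(exp(I*pi/4)) + 1*(1)*conj(-1) + 1*(1)*conj(exp(-I*pi/4)) + 1*(1)*conj(I) + 1*(1)*conj(exp(-3*I*pi/4))]
      = (1/8)[(1) + (exp(-3*I*pi/4)) + (I) + (exp(-I*pi/4)) + (-1) + (exp(I*pi/4)) + (-I) + (exp(3*I*pi/4))] = 0/8 = 0
  <chi_4*chi_4, chi_4> = (1/8)[1*(1)*conj(1) + 1*(1)*conj(-1) + 1*(1)*conj(1) + 1*(1)*conj(-1) + 1*(1)*conj(1) + 1*(1)*conj(-1) + 1*(1)*conj(1) + 1*(1)*conj(-1)]
      = (1/8)[(1) + (-1) + (1) + (-1) + (1) + (-1) + (1) + (-1)] = 0/8 = 0
  <chi_4*chi_4, chi_5> = (1/8)[1*(1)*conj(1) + 1*(1)*conj(exp(-3*I*pi/4)) + 1*(1)*conj(I) + 1*(1)*conj(exp(-I*pi/4)) + 1*(1)*conj(-1) + 1*(1)*conj(exp(I*pi/4)) + 1*(1)*conj(-I) + 1*(1)*conj(exp(3*I*pi/4))]
      = (1/8)[(1) + (exp(3*I*pi/4)) + (-I) + (exp(I*pi/4)) + (-1) + (exp(-I*pi/4)) + (I) + (exp(-3*I*pi/4))] = 0/8 = 0
  <chi_4*chi_4, chi_6> = (1/8)[1*(1)*conj(1) + 1*(1)*conj(-I) + 1*(1)*conj(-1) + 1*(1)*conj(I) + 1*(1)*conj(1) + 1*(1)*conj(-I) + 1*(1)*conj(-1) + 1*(1)*conj(I)]
      = (1/8)[(1) + (I) + (-1) + (-I) + (1) + (I) + (-1) + (-I)] = 0/8 = 0
  <chi_4*chi_4, chi_7> = (1/8)[1*(1)*conj(1) + 1*(1)*conj(exp(-I*pi/4)) + 1*(1)*conj(-I) + 1*(1)*conj(exp(-3*I*pi/4)) + 1*(1)*conj(-1) + 1*(1)*conj(exp(3*I*pi/4)) + 1*(1)*conj(I) + 1*(1)*conj(exp(I*pi/4))]
      = (1/8)[(1) + (exp(I*pi/4)) + (I) + (exp(3*I*pi/4)) + (-1) + (exp(-3*I*pi/4)) + (-I) + (exp(-I*pi/4))] = 0/8 = 0
(Exp terms are combined using exp(i*s)*conj(exp(i*t)) = exp(i*(s-t)), and sums of them are collapsed using the identity that for every m > 1 the m distinct m-th roots of unity sum to 0, e.g. 1 + exp(2*I*pi/3) + exp(-2*I*pi/3) = 0.)
Hence the multiplicities are chi_0: 1. Dimension check: dim(chi_4)*dim(chi_4) = 1*1 = 1 and sum (mult * dim) = 1*1 = 1.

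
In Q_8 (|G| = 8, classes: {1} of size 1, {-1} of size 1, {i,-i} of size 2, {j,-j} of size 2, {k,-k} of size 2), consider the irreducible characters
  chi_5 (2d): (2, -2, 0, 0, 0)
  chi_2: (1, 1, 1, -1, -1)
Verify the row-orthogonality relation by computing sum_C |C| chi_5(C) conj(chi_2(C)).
Sum = 0; so <chi_5, chi_2> = 0 (distinct irreducibles are orthogonal).

Why: Compute term by term over conjugacy classes (|C| * chi_5(C) * conj(chi_2(C))):
  1*(2)*conj(1) + 1*(-2)*conj(1) + 2*(0)*conj(1) + 2*(0)*conj(-1) + 2*(0)*conj(-1)
  = (2) + (-2) + (0) + (0) + (0)
  = 0.
Dividing by |G| = 8 gives 0/8 = 0, matching the row-orthogonality relation <chi_5, chi_2> = [chi_5 = chi_2].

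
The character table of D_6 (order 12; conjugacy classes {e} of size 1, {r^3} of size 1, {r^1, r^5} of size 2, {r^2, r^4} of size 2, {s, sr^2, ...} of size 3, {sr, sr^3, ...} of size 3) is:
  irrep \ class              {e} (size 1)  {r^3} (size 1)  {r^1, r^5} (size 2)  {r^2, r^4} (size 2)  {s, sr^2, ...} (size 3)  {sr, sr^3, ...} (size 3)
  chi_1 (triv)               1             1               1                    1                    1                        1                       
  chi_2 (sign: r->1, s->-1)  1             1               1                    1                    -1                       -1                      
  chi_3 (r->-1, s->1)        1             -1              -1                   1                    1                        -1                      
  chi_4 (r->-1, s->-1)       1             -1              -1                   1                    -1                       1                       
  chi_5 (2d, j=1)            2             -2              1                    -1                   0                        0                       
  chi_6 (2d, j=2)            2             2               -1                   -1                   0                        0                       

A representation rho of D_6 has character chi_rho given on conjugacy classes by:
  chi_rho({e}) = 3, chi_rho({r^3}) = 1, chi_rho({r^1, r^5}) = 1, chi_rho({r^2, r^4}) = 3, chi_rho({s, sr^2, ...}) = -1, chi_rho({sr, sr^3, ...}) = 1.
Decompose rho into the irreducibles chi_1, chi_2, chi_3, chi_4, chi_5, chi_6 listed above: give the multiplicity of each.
Multiplicities: chi_1: 1, chi_2: 1, chi_3: 0, chi_4: 1, chi_5: 0, chi_6: 0.

Justification: Use <chi_rho, chi> = (1/|G|) sum_C |C| * chi_rho(C) * conj(chi(C)) with |G| = 12 for each irreducible chi in the table:
  <chi_rho, chi_1> = (1/12)[1*(3)*conj(1) + 1*(1)*conj(1) + 2*(1)*conj(1) + 2*(3)*conj(1) + 3*(-1)*conj(1) + 3*(1)*conj(1)]
      = (1/12)[(3) + (1) + (2) + (6) + (-3) + (3)] = 12/12 = 1
  <chi_rho, chi_2> = (1/12)[1*(3)*conj(1) + 1*(1)*conj(1) + 2*(1)*conj(1) + 2*(3)*conj(1) + 3*(-1)*conj(-1) + 3*(1)*conj(-1)]
      = (1/12)[(3) + (1) + (2) + (6) + (3) + (-3)] = 12/12 = 1
  <chi_rho, chi_3> = (1/12)[1*(3)*conj(1) + 1*(1)*conj(-1) + 2*(1)*conj(-1) + 2*(3)*conj(1) + 3*(-1)*conj(1) + 3*(1)*conj(-1)]
      = (1/12)[(3) + (-1) + (-2) + (6) + (-3) + (-3)] = 0/12 = 0
  <chi_rho, chi_4> = (1/12)[1*(3)*conj(1) + 1*(1)*conj(-1) + 2*(1)*conj(-1) + 2*(3)*conj(1) + 3*(-1)*conj(-1) + 3*(1)*conj(1)]
      = (1/12)[(3) + (-1) + (-2) + (6) + (3) + (3)] = 12/12 = 1
  <chi_rho, chi_5> = (1/12)[1*(3)*conj(2) + 1*(1)*conj(-2) + 2*(1)*conj(1) + 2*(3)*conj(-1) + 3*(-1)*conj(0) + 3*(1)*conj(0)]
      = (1/12)[(6) + (-2) + (2) + (-6) + (0) + (0)] = 0/12 = 0
  <chi_rho, chi_6> = (1/12)[1*(3)*conj(2) + 1*(1)*conj(2) + 2*(1)*conj(-1) + 2*(3)*conj(-1) + 3*(-1)*conj(0) + 3*(1)*conj(0)]
      = (1/12)[(6) + (2) + (-2) + (-6) + (0) + (0)] = 0/12 = 0
Dimension check: dim(rho) = sum (mult * dim) = 1*1 + 1*1 + 0*1 + 1*1 + 0*2 + 0*2 = 3 = chi_rho(e) = 3.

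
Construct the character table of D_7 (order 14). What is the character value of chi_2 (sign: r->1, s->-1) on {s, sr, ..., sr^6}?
Conjugacy classes: {e} of size 1, {r^1, r^6} of size 2, {r^2, r^5} of size 2, {r^3, r^4} of size 2, {s, sr, ..., sr^6} of size 7.
Character table:
  irrep \ class              {e} (size 1)  {r^1, r^6} (size 2)  {r^2, r^5} (size 2)  {r^3, r^4} (size 2)  {s, sr, ..., sr^6} (size 7)
  chi_1 (triv)               1             1                    1                    1                    1                          
  chi_2 (sign: r->1, s->-1)  1             1                    1                    1                    -1                         
  chi_3 (2d, j=1)            2             2*cos(2*pi/7)        -2*cos(3*pi/7)       -2*cos(pi/7)         0                          
  chi_4 (2d, j=2)            2             -2*cos(3*pi/7)       -2*cos(pi/7)         2*cos(2*pi/7)        0                          
  chi_5 (2d, j=3)            2             -2*cos(pi/7)         2*cos(2*pi/7)        -2*cos(3*pi/7)       0                          

Spot check: chi_2 (sign: r->1, s->-1) on {s, sr, ..., sr^6} = -1.

Explanation: D_7 has order 2*7 = 14 with 5 conjugacy classes, hence 5 irreducibles. Sum of squared dims 1 + 1 + 4 + 4 + 4 = 14 = |G|. Linear characters come from the abelianisation; the 2-dimensional irreps have character r^k -> 2*cos(2*pi*j*k/7), reflections -> 0.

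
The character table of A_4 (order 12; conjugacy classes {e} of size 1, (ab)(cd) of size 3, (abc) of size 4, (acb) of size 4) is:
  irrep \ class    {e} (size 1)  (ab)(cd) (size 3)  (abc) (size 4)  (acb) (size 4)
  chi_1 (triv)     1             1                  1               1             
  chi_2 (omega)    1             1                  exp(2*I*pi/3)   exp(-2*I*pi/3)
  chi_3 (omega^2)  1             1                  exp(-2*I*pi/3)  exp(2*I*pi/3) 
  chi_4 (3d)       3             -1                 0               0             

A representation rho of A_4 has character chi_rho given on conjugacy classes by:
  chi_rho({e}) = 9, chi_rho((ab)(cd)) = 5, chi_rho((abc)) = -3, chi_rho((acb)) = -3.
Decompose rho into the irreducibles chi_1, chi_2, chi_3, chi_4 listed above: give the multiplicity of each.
Multiplicities: chi_1: 0, chi_2: 3, chi_3: 3, chi_4: 1.

Derivation: Use <chi_rho, chi> = (1/|G|) sum_C |C| * chi_rho(C) * conj(chi(C)) with |G| = 12 for each irreducible chi in the table:
  <chi_rho, chi_1> = (1/12)[1*(9)*conj(1) + 3*(5)*conj(1) + 4*(-3)*conj(1) + 4*(-3)*conj(1)]
      = (1/12)[(9) + (15) + (-12) + (-12)] = 0/12 = 0
  <chi_rho, chi_2> = (1/12)[1*(9)*conj(1) + 3*(5)*conj(1) + 4*(-3)*conj(exp(2*I*pi/3)) + 4*(-3)*conj(exp(-2*I*pi/3))]
      = (1/12)[(9) + (15) + (12 + 12*exp(2*I*pi/3)) + (12 + 12*exp(-2*I*pi/3))] = 36/12 = 3
  <chi_rho, chi_3> = (1/12)[1*(9)*conj(1) + 3*(5)*conj(1) + 4*(-3)*conj(exp(-2*I*pi/3)) + 4*(-3)*conj(exp(2*I*pi/3))]
      = (1/12)[(9) + (15) + (12 + 12*exp(-2*I*pi/3)) + (12 + 12*exp(2*I*pi/3))] = 36/12 = 3
  <chi_rho, chi_4> = (1/12)[1*(9)*conj(3) + 3*(5)*conj(-1) + 4*(-3)*conj(0) + 4*(-3)*conj(0)]
      = (1/12)[(27) + (-15) + (0) + (0)] = 12/12 = 1
(Exp terms are combined using exp(i*s)*conj(exp(i*t)) = exp(i*(s-t)), and sums of them are collapsed using the identity that for every m > 1 the m distinct m-th roots of unity sum to 0, e.g. 1 + exp(2*I*pi/3) + exp(-2*I*pi/3) = 0.)
Dimension check: dim(rho) = sum (mult * dim) = 0*1 + 3*1 + 3*1 + 1*3 = 9 = chi_rho(e) = 9.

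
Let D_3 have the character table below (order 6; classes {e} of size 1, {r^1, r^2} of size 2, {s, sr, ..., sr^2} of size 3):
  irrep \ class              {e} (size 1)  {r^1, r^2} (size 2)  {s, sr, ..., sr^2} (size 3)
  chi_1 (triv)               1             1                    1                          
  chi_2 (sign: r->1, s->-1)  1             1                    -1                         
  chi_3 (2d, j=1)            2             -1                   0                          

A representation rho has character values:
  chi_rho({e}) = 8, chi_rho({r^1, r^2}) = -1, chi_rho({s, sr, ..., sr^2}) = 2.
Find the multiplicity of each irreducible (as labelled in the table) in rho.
Multiplicities: chi_1: 2, chi_2: 0, chi_3: 3.

Why: Use <chi_rho, chi> = (1/|G|) sum_C |C| * chi_rho(C) * conj(chi(C)) with |G| = 6 for each irreducible chi in the table:
  <chi_rho, chi_1> = (1/6)[1*(8)*conj(1) + 2*(-1)*conj(1) + 3*(2)*conj(1)]
      = (1/6)[(8) + (-2) + (6)] = 12/6 = 2
  <chi_rho, chi_2> = (1/6)[1*(8)*conj(1) + 2*(-1)*conj(1) + 3*(2)*conj(-1)]
      = (1/6)[(8) + (-2) + (-6)] = 0/6 = 0
  <chi_rho, chi_3> = (1/6)[1*(8)*conj(2) + 2*(-1)*conj(-1) + 3*(2)*conj(0)]
      = (1/6)[(16) + (2) + (0)] = 18/6 = 3
Dimension check: dim(rho) = sum (mult * dim) = 2*1 + 0*1 + 3*2 = 8 = chi_rho(e) = 8.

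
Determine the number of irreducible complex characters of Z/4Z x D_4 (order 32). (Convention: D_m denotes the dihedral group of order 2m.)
20

Explanation: The number of irreducible complex representations of a finite group equals its number of conjugacy classes. For a direct product, #classes(G x H) = #classes(G) * #classes(H). Z/4Z has 4 classes (abelian), D_4 has 5 classes, so 4 * 5 = 20, so Z/4Z x D_4 (order 32) has exactly 20 irreducible complex representations.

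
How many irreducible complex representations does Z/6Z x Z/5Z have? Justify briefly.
30

Reasoning: The number of irreducible complex representations of a finite group equals its number of conjugacy classes. Z/6Z x Z/5Z is abelian of order 30, so every element is its own conjugacy class: 30 classes, so Z/6Z x Z/5Z (order 30) has exactly 30 irreducible complex representations.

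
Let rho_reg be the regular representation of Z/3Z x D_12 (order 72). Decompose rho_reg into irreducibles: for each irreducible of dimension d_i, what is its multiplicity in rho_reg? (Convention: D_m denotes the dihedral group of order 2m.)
Each irreducible V_i of dimension d_i appears with multiplicity d_i, i.e. rho_reg = (direct sum over all irreducibles V_i) d_i V_i. The irreducible dimensions for Z/3Z x D_12 are 1, 1, 1, 1, 1, 1, 1, 1, 1, 1, 1, 1, 2, 2, 2, 2, 2, 2, 2, 2, 2, 2, 2, 2, 2, 2, 2: 12 irreducibles of dimension 1, each with multiplicity 1; 15 irreducibles of dimension 2, each with multiplicity 2. Total dimension 12*1*1 + 15*2*2 = 72 = |G|.

Solution. General theorem: in the regular representation of a finite group G, each irreducible appears with multiplicity equal to its dimension. Check: dim(rho_reg) = sum d_i^2 = 1 + 1 + 1 + 1 + 1 + 1 + 1 + 1 + 1 + 1 + 1 + 1 + 4 + 4 + 4 + 4 + 4 + 4 + 4 + 4 + 4 + 4 + 4 + 4 + 4 + 4 + 4 = 72 = |G|.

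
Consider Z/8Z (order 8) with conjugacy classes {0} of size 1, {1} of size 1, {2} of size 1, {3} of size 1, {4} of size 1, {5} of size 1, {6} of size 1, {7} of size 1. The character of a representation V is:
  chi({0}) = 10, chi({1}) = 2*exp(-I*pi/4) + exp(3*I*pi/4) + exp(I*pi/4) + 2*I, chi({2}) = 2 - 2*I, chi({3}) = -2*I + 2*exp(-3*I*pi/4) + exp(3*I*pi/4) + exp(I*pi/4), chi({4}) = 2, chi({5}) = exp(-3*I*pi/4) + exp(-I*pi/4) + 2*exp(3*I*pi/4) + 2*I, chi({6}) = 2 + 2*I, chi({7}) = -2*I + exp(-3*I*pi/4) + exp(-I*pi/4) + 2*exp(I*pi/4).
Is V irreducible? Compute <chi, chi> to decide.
Not irreducible (reducible): <chi, chi> = 18 > 1.

<chi, chi> = (1/|G|) sum_C |C| * |chi(C)|^2 = (1/8)[1*|10|^2 + 1*|2*exp(-I*pi/4) + exp(3*I*pi/4) + exp(I*pi/4) + 2*I|^2 + 1*|2 - 2*I|^2 + 1*|-2*I + 2*exp(-3*I*pi/4) + exp(3*I*pi/4) + exp(I*pi/4)|^2 + 1*|2|^2 + 1*|exp(-3*I*pi/4) + exp(-I*pi/4) + 2*exp(3*I*pi/4) + 2*I|^2 + 1*|2 + 2*I|^2 + 1*|-2*I + exp(-3*I*pi/4) + exp(-I*pi/4) + 2*exp(I*pi/4)|^2]
  = (1/8)[(100) + (6) + (8) + (6) + (4) + (6) + (8) + (6)] = 144/8 = 18.
(Exp terms are combined using exp(i*s)*conj(exp(i*t)) = exp(i*(s-t)), and sums of them are collapsed using the identity that for every m > 1 the m distinct m-th roots of unity sum to 0, e.g. 1 + exp(2*I*pi/3) + exp(-2*I*pi/3) = 0.)
A character is irreducible iff <chi, chi> = 1, so this representation is reducible.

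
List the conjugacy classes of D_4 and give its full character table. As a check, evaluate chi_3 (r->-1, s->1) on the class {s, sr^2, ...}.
Conjugacy classes: {e} of size 1, {r^2} of size 1, {r^1, r^3} of size 2, {s, sr^2, ...} of size 2, {sr, sr^3, ...} of size 2.
Character table:
  irrep \ class              {e} (size 1)  {r^2} (size 1)  {r^1, r^3} (size 2)  {s, sr^2, ...} (size 2)  {sr, sr^3, ...} (size 2)
  chi_1 (triv)               1             1               1                    1                        1                       
  chi_2 (sign: r->1, s->-1)  1             1               1                    -1                       -1                      
  chi_3 (r->-1, s->1)        1             1               -1                   1                        -1                      
  chi_4 (r->-1, s->-1)       1             1               -1                   -1                       1                       
  chi_5 (2d, j=1)            2             -2              0                    0                        0                       

Spot check: chi_3 (r->-1, s->1) on {s, sr^2, ...} = 1.

Why: D_4 has order 2*4 = 8 with 5 conjugacy classes, hence 5 irreducibles. Sum of squared dims 1 + 1 + 1 + 1 + 4 = 8 = |G|. Linear characters come from the abelianisation; the 2-dimensional irreps have character r^k -> 2*cos(2*pi*j*k/4), reflections -> 0.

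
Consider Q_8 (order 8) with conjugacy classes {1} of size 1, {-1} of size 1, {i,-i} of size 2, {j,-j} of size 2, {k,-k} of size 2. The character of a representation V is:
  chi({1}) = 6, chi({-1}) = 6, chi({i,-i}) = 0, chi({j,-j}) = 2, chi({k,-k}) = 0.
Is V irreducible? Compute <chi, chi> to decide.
Not irreducible (reducible): <chi, chi> = 10 > 1.

<chi, chi> = (1/|G|) sum_C |C| * |chi(C)|^2 = (1/8)[1*|6|^2 + 1*|6|^2 + 2*|0|^2 + 2*|2|^2 + 2*|0|^2]
  = (1/8)[(36) + (36) + (0) + (8) + (0)] = 80/8 = 10.
A character is irreducible iff <chi, chi> = 1, so this representation is reducible.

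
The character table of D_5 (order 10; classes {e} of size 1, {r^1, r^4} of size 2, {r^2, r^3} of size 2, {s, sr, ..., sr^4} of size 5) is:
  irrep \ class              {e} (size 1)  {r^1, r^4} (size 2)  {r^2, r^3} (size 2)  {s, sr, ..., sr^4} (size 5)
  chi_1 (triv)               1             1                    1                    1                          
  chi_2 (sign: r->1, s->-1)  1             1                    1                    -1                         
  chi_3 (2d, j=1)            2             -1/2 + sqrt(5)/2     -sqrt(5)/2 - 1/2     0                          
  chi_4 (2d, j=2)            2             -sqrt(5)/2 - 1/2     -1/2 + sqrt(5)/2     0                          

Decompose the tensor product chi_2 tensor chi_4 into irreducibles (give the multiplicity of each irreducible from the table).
chi_2 tensor chi_4 = chi_4 (all other irreducibles have multiplicity 0).

Solution. The character of a tensor product is the pointwise product (chi_2 * chi_4)(C) = chi_2(C) * chi_4(C):
  {e}: (1)*(2), {r^1, r^4}: (1)*(-sqrt(5)/2 - 1/2), {r^2, r^3}: (1)*(-1/2 + sqrt(5)/2), {s, sr, ..., sr^4}: (-1)*(0)
so (chi_2 * chi_4) takes values
  {e} -> 2, {r^1, r^4} -> -sqrt(5)/2 - 1/2, {r^2, r^3} -> -1/2 + sqrt(5)/2, {s, sr, ..., sr^4} -> 0.
Now take the inner product of this character with each irreducible chi from the table, <chi_2*chi_4, chi> = (1/10) sum_C |C| (chi_2*chi_4)(C) conj(chi(C)):
  <chi_2*chi_4, chi_1> = (1/10)[1*(2)*conj(1) + 2*(-sqrt(5)/2 - 1/2)*conj(1) + 2*(-1/2 + sqrt(5)/2)*conj(1) + 5*(0)*conj(1)]
      = (1/10)[(2) + (-sqrt(5) - 1) + (-1 + sqrt(5)) + (0)] = 0/10 = 0
  <chi_2*chi_4, chi_2> = (1/10)[1*(2)*conj(1) + 2*(-sqrt(5)/2 - 1/2)*conj(1) + 2*(-1/2 + sqrt(5)/2)*conj(1) + 5*(0)*conj(-1)]
      = (1/10)[(2) + (-sqrt(5) - 1) + (-1 + sqrt(5)) + (0)] = 0/10 = 0
  <chi_2*chi_4, chi_3> = (1/10)[1*(2)*conj(2) + 2*(-sqrt(5)/2 - 1/2)*conj(-1/2 + sqrt(5)/2) + 2*(-1/2 + sqrt(5)/2)*conj(-sqrt(5)/2 - 1/2) + 5*(0)*conj(0)]
      = (1/10)[(4) + (-2) + (-2) + (0)] = 0/10 = 0
  <chi_2*chi_4, chi_4> = (1/10)[1*(2)*conj(2) + 2*(-sqrt(5)/2 - 1/2)*conj(-sqrt(5)/2 - 1/2) + 2*(-1/2 + sqrt(5)/2)*conj(-1/2 + sqrt(5)/2) + 5*(0)*conj(0)]
      = (1/10)[(4) + (sqrt(5) + 3) + (3 - sqrt(5)) + (0)] = 10/10 = 1
Hence the multiplicities are chi_4: 1. Dimension check: dim(chi_2)*dim(chi_4) = 1*2 = 2 and sum (mult * dim) = 1*2 = 2.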